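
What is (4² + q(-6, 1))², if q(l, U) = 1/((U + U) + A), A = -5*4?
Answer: 82369/324 ≈ 254.23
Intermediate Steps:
A = -20
q(l, U) = 1/(-20 + 2*U) (q(l, U) = 1/((U + U) - 20) = 1/(2*U - 20) = 1/(-20 + 2*U))
(4² + q(-6, 1))² = (4² + 1/(2*(-10 + 1)))² = (16 + (½)/(-9))² = (16 + (½)*(-⅑))² = (16 - 1/18)² = (287/18)² = 82369/324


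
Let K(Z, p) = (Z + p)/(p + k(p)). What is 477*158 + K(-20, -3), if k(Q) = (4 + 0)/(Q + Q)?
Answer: 829095/11 ≈ 75372.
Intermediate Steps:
k(Q) = 2/Q (k(Q) = 4/((2*Q)) = 4*(1/(2*Q)) = 2/Q)
K(Z, p) = (Z + p)/(p + 2/p)
477*158 + K(-20, -3) = 477*158 - 3*(-20 - 3)/(2 + (-3)**2) = 75366 - 3*(-23)/(2 + 9) = 75366 - 3*(-23)/11 = 75366 - 3*1/11*(-23) = 75366 + 69/11 = 829095/11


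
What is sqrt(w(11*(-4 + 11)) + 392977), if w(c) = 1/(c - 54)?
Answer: 2*sqrt(51971214)/23 ≈ 626.88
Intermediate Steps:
w(c) = 1/(-54 + c)
sqrt(w(11*(-4 + 11)) + 392977) = sqrt(1/(-54 + 11*(-4 + 11)) + 392977) = sqrt(1/(-54 + 11*7) + 392977) = sqrt(1/(-54 + 77) + 392977) = sqrt(1/23 + 392977) = sqrt(9038472/23) = 2*sqrt(51971214)/23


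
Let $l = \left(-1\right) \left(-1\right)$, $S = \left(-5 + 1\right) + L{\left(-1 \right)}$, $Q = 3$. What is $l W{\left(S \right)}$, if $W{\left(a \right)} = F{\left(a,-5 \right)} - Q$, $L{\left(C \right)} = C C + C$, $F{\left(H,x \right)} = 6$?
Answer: $3$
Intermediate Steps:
$L{\left(C \right)} = C + C^{2}$ ($L{\left(C \right)} = C^{2} + C = C + C^{2}$)
$S = -4$ ($S = \left(-5 + 1\right) - \left(1 - 1\right) = -4 - 0 = -4 + 0 = -4$)
$l = 1$
$W{\left(a \right)} = 3$ ($W{\left(a \right)} = 6 - 3 = 3$)
$l W{\left(S \right)} = 1 \cdot 3 = 3$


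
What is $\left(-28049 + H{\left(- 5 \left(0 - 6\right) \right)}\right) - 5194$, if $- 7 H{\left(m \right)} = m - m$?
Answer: $-33243$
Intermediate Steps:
$H{\left(m \right)} = 0$ ($H{\left(m \right)} = - \frac{m - m}{7} = \left(- \frac{1}{7}\right) 0 = 0$)
$\left(-28049 + H{\left(- 5 \left(0 - 6\right) \right)}\right) - 5194 = \left(-28049 + 0\right) - 5194 = -28049 - 5194 = -33243$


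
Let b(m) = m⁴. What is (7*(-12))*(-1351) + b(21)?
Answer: 307965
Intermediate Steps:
(7*(-12))*(-1351) + b(21) = (7*(-12))*(-1351) + 21⁴ = -84*(-1351) + 194481 = 113484 + 194481 = 307965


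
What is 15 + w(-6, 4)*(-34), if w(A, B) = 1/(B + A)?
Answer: 32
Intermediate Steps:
w(A, B) = 1/(A + B)
15 + w(-6, 4)*(-34) = 15 - 34/(-6 + 4) = 15 - 34/(-2) = 15 - ½*(-34) = 15 + 17 = 32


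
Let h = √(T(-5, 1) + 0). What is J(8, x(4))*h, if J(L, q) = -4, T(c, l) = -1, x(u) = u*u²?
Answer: -4*I ≈ -4.0*I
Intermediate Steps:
x(u) = u³
h = I (h = √(-1 + 0) = √(-1) = I ≈ 1.0*I)
J(8, x(4))*h = -4*I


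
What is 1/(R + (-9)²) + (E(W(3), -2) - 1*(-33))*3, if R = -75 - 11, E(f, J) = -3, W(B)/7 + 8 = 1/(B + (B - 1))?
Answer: 449/5 ≈ 89.800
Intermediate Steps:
W(B) = -56 + 7/(-1 + 2*B) (W(B) = -56 + 7/(B + (B - 1)) = -56 + 7/(B + (-1 + B)) = -56 + 7/(-1 + 2*B))
R = -86
1/(R + (-9)²) + (E(W(3), -2) - 1*(-33))*3 = 1/(-86 + (-9)²) + (-3 - 1*(-33))*3 = 1/(-86 + 81) + (-3 + 33)*3 = 1/(-5) + 30*3 = -⅕ + 90 = 449/5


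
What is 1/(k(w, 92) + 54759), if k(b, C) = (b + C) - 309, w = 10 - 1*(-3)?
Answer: 1/54555 ≈ 1.8330e-5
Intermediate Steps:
w = 13 (w = 10 + 3 = 13)
k(b, C) = -309 + C + b (k(b, C) = (C + b) - 309 = -309 + C + b)
1/(k(w, 92) + 54759) = 1/((-309 + 92 + 13) + 54759) = 1/(-204 + 54759) = 1/54555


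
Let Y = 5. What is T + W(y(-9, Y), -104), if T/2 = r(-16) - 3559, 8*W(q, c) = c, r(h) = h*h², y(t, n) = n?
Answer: -15323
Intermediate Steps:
r(h) = h³
W(q, c) = c/8
T = -15310 (T = 2*((-16)³ - 3559) = 2*(-4096 - 3559) = 2*(-7655) = -15310)
T + W(y(-9, Y), -104) = -15310 + (⅛)*(-104) = -15310 - 13 = -15323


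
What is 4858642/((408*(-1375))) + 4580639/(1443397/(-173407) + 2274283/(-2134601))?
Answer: -79268150387615349979873/162477440455621500 ≈ -4.8787e+5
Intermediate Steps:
4858642/((408*(-1375))) + 4580639/(1443397/(-173407) + 2274283/(-2134601)) = 4858642/(-561000) + 4580639/(1443397*(-1/173407) + 2274283*(-1/2134601)) = 4858642*(-1/561000) + 4580639/(-1443397/173407 - 2274283/2134601) = -2429321/280500 + 4580639/(-3475453271778/370154755607) = -2429321/280500 + 4580639*(-370154755607/3475453271778) = -2429321/280500 - 1695545309568892873/3475453271778 = -79268150387615349979873/162477440455621500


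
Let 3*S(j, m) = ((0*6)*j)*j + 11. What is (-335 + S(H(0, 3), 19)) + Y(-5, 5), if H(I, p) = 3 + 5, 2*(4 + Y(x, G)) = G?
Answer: -1997/6 ≈ -332.83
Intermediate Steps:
Y(x, G) = -4 + G/2
H(I, p) = 8
S(j, m) = 11/3 (S(j, m) = (((0*6)*j)*j + 11)/3 = ((0*j)*j + 11)/3 = (0*j + 11)/3 = (0 + 11)/3 = (1/3)*11 = 11/3)
(-335 + S(H(0, 3), 19)) + Y(-5, 5) = (-335 + 11/3) + (-4 + (1/2)*5) = -994/3 + (-4 + 5/2) = -994/3 - 3/2 = -1997/6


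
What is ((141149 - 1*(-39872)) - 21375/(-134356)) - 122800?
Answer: 7822362051/134356 ≈ 58221.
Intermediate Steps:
((141149 - 1*(-39872)) - 21375/(-134356)) - 122800 = ((141149 + 39872) - 21375*(-1/134356)) - 122800 = (181021 + 21375/134356) - 122800 = 24321278851/134356 - 122800 = 7822362051/134356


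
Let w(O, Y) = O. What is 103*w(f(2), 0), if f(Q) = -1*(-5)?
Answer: 515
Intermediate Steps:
f(Q) = 5
103*w(f(2), 0) = 103*5 = 515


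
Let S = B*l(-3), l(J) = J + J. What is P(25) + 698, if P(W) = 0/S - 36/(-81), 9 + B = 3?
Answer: 6286/9 ≈ 698.44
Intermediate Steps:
B = -6 (B = -9 + 3 = -6)
l(J) = 2*J
S = 36 (S = -12*(-3) = -6*(-6) = 36)
P(W) = 4/9 (P(W) = 0/36 - 36/(-81) = 0*(1/36) - 36*(-1/81) = 0 + 4/9 = 4/9)
P(25) + 698 = 4/9 + 698 = 6286/9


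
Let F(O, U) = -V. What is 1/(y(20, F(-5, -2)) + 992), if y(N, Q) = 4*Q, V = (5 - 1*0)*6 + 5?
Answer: 1/852 ≈ 0.0011737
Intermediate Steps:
V = 35 (V = (5 + 0)*6 + 5 = 5*6 + 5 = 30 + 5 = 35)
F(O, U) = -35 (F(O, U) = -1*35 = -35)
1/(y(20, F(-5, -2)) + 992) = 1/(4*(-35) + 992) = 1/(-140 + 992) = 1/852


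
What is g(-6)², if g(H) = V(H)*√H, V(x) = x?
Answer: -216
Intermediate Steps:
g(H) = H^(3/2) (g(H) = H*√H = H^(3/2))
g(-6)² = ((-6)^(3/2))² = (-6*I*√6)² = -216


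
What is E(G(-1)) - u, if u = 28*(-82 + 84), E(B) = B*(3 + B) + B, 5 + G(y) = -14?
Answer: 229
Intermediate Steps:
G(y) = -19 (G(y) = -5 - 14 = -19)
E(B) = B + B*(3 + B)
u = 56 (u = 28*2 = 56)
E(G(-1)) - u = -19*(4 - 19) - 1*56 = -19*(-15) - 56 = 285 - 56 = 229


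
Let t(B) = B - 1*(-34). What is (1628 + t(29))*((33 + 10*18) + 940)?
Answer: 1949723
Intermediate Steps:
t(B) = 34 + B (t(B) = B + 34 = 34 + B)
(1628 + t(29))*((33 + 10*18) + 940) = (1628 + (34 + 29))*((33 + 10*18) + 940) = (1628 + 63)*((33 + 180) + 940) = 1691*(213 + 940) = 1691*1153 = 1949723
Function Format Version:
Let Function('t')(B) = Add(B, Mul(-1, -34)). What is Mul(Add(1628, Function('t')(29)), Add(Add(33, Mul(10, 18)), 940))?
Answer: 1949723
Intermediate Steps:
Function('t')(B) = Add(34, B) (Function('t')(B) = Add(B, 34) = Add(34, B))
Mul(Add(1628, Function('t')(29)), Add(Add(33, Mul(10, 18)), 940)) = Mul(Add(1628, Add(34, 29)), Add(Add(33, Mul(10, 18)), 940)) = Mul(Add(1628, 63), Add(Add(33, 180), 940)) = Mul(1691, Add(213, 940)) = Mul(1691, 1153) = 1949723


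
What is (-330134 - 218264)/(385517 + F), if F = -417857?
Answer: 274199/16170 ≈ 16.957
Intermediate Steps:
(-330134 - 218264)/(385517 + F) = (-330134 - 218264)/(385517 - 417857) = -548398/(-32340) = -548398*(-1/32340) = 274199/16170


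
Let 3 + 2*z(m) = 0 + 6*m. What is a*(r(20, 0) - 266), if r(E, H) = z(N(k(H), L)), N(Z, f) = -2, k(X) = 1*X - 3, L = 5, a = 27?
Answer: -14769/2 ≈ -7384.5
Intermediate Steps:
k(X) = -3 + X (k(X) = X - 3 = -3 + X)
z(m) = -3/2 + 3*m (z(m) = -3/2 + (0 + 6*m)/2 = -3/2 + (6*m)/2 = -3/2 + 3*m)
r(E, H) = -15/2 (r(E, H) = -3/2 + 3*(-2) = -3/2 - 6 = -15/2)
a*(r(20, 0) - 266) = 27*(-15/2 - 266) = 27*(-547/2) = -14769/2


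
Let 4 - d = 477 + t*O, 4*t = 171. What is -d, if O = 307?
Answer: 54389/4 ≈ 13597.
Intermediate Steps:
t = 171/4 (t = (¼)*171 = 171/4 ≈ 42.750)
d = -54389/4 (d = 4 - (477 + (171/4)*307) = 4 - (477 + 52497/4) = 4 - 1*54405/4 = 4 - 54405/4 = -54389/4 ≈ -13597.)
-d = -1*(-54389/4) = 54389/4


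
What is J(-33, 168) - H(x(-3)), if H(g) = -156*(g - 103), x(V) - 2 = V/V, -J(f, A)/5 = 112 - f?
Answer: -16325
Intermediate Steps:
J(f, A) = -560 + 5*f (J(f, A) = -5*(112 - f) = -560 + 5*f)
x(V) = 3 (x(V) = 2 + V/V = 2 + 1 = 3)
H(g) = 16068 - 156*g (H(g) = -156*(-103 + g) = 16068 - 156*g)
J(-33, 168) - H(x(-3)) = (-560 + 5*(-33)) - (16068 - 156*3) = (-560 - 165) - (16068 - 468) = -725 - 1*15600 = -725 - 15600 = -16325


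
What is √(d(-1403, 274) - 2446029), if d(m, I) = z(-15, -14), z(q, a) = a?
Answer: I*√2446043 ≈ 1564.0*I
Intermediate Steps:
d(m, I) = -14
√(d(-1403, 274) - 2446029) = √(-14 - 2446029) = √(-2446043) = I*√2446043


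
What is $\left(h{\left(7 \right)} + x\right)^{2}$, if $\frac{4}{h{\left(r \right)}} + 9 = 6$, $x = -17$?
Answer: $\frac{3025}{9} \approx 336.11$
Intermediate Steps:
$h{\left(r \right)} = - \frac{4}{3}$ ($h{\left(r \right)} = \frac{4}{-9 + 6} = \frac{4}{-3} = 4 \left(- \frac{1}{3}\right) = - \frac{4}{3}$)
$\left(h{\left(7 \right)} + x\right)^{2} = \left(- \frac{4}{3} - 17\right)^{2} = \left(- \frac{55}{3}\right)^{2} = \frac{3025}{9}$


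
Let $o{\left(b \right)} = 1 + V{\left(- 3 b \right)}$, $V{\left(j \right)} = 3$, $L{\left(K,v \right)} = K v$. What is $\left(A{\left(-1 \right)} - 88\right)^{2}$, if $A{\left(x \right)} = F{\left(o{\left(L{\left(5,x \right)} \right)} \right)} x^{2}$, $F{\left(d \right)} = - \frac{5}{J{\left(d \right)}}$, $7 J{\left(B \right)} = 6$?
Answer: $\frac{316969}{36} \approx 8804.7$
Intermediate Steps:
$J{\left(B \right)} = \frac{6}{7}$ ($J{\left(B \right)} = \frac{1}{7} \cdot 6 = \frac{6}{7}$)
$o{\left(b \right)} = 4$ ($o{\left(b \right)} = 1 + 3 = 4$)
$F{\left(d \right)} = - \frac{35}{6}$ ($F{\left(d \right)} = - \frac{5}{\frac{6}{7}} = \left(-5\right) \frac{7}{6} = - \frac{35}{6}$)
$A{\left(x \right)} = - \frac{35 x^{2}}{6}$
$\left(A{\left(-1 \right)} - 88\right)^{2} = \left(- \frac{35 \left(-1\right)^{2}}{6} - 88\right)^{2} = \left(\left(- \frac{35}{6}\right) 1 - 88\right)^{2} = \left(- \frac{35}{6} - 88\right)^{2} = \left(- \frac{563}{6}\right)^{2} = \frac{316969}{36}$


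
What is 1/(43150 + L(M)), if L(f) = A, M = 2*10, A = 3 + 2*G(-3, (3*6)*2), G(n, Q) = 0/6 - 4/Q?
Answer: 9/388375 ≈ 2.3173e-5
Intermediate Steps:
G(n, Q) = -4/Q (G(n, Q) = 0*(1/6) - 4/Q = 0 - 4/Q = -4/Q)
A = 25/9 (A = 3 + 2*(-4/((3*6)*2)) = 3 + 2*(-4/(18*2)) = 3 + 2*(-4/36) = 3 + 2*(-4*1/36) = 3 + 2*(-1/9) = 3 - 2/9 = 25/9 ≈ 2.7778)
M = 20
L(f) = 25/9
1/(43150 + L(M)) = 1/(43150 + 25/9) = 1/(388375/9) = 9/388375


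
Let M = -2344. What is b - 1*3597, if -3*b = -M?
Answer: -13135/3 ≈ -4378.3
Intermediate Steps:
b = -2344/3 (b = -(-1)*(-2344)/3 = -⅓*2344 = -2344/3 ≈ -781.33)
b - 1*3597 = -2344/3 - 1*3597 = -2344/3 - 3597 = -13135/3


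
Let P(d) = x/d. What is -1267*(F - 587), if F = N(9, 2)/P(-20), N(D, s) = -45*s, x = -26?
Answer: 10808777/13 ≈ 8.3144e+5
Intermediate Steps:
P(d) = -26/d
N(D, s) = -45*s
F = -900/13 (F = (-45*2)/((-26/(-20))) = -90/((-26*(-1/20))) = -90/13/10 = -90*10/13 = -900/13 ≈ -69.231)
-1267*(F - 587) = -1267*(-900/13 - 587) = -1267*(-8531/13) = 10808777/13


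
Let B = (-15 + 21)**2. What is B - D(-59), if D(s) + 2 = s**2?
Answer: -3443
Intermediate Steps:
B = 36 (B = 6**2 = 36)
D(s) = -2 + s**2
B - D(-59) = 36 - (-2 + (-59)**2) = 36 - (-2 + 3481) = 36 - 1*3479 = 36 - 3479 = -3443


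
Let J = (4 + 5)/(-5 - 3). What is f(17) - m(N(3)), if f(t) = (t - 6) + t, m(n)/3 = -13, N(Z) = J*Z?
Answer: 67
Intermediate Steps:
J = -9/8 (J = 9/(-8) = 9*(-1/8) = -9/8 ≈ -1.1250)
N(Z) = -9*Z/8
m(n) = -39 (m(n) = 3*(-13) = -39)
f(t) = -6 + 2*t (f(t) = (-6 + t) + t = -6 + 2*t)
f(17) - m(N(3)) = (-6 + 2*17) - 1*(-39) = (-6 + 34) + 39 = 28 + 39 = 67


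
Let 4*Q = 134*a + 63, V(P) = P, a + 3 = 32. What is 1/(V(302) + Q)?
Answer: 4/5157 ≈ 0.00077564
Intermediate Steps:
a = 29 (a = -3 + 32 = 29)
Q = 3949/4 (Q = (134*29 + 63)/4 = (3886 + 63)/4 = (¼)*3949 = 3949/4 ≈ 987.25)
1/(V(302) + Q) = 1/(302 + 3949/4) = 1/(5157/4) = 4/5157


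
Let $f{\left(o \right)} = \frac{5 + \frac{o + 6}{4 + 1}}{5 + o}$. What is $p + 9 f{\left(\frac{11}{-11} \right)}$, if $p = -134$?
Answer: $- \frac{241}{2} \approx -120.5$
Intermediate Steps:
$f{\left(o \right)} = \frac{\frac{31}{5} + \frac{o}{5}}{5 + o}$ ($f{\left(o \right)} = \frac{5 + \frac{6 + o}{5}}{5 + o} = \frac{5 + \left(6 + o\right) \frac{1}{5}}{5 + o} = \frac{5 + \left(\frac{6}{5} + \frac{o}{5}\right)}{5 + o} = \frac{\frac{31}{5} + \frac{o}{5}}{5 + o}$)
$p + 9 f{\left(\frac{11}{-11} \right)} = -134 + 9 \frac{31 + \frac{11}{-11}}{5 \left(5 + \frac{11}{-11}\right)} = -134 + 9 \frac{31 + 11 \left(- \frac{1}{11}\right)}{5 \left(5 + 11 \left(- \frac{1}{11}\right)\right)} = -134 + 9 \frac{31 - 1}{5 \left(5 - 1\right)} = -134 + 9 \cdot \frac{1}{5} \cdot \frac{1}{4} \cdot 30 = -134 + 9 \cdot \frac{3}{2} = -134 + \frac{27}{2} = - \frac{241}{2}$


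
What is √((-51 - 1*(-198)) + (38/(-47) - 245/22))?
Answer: √144394998/1034 ≈ 11.621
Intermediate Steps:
√((-51 - 1*(-198)) + (38/(-47) - 245/22)) = √((-51 + 198) + (38*(-1/47) - 245*1/22)) = √(147 + (-38/47 - 245/22)) = √(147 - 12351/1034) = √(139647/1034) = √144394998/1034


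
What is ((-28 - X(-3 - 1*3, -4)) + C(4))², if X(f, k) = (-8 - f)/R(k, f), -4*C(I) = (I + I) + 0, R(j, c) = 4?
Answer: 3481/4 ≈ 870.25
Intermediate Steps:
C(I) = -I/2 (C(I) = -((I + I) + 0)/4 = -(2*I + 0)/4 = -I/2)
X(f, k) = -2 - f/4 (X(f, k) = (-8 - f)/4 = (-8 - f)*(¼) = -2 - f/4)
((-28 - X(-3 - 1*3, -4)) + C(4))² = ((-28 - (-2 - (-3 - 1*3)/4)) - ½*4)² = ((-28 - (-2 - (-3 - 3)/4)) - 2)² = ((-28 - (-2 - ¼*(-6))) - 2)² = ((-28 - (-2 + 3/2)) - 2)² = ((-28 - 1*(-½)) - 2)² = ((-28 + ½) - 2)² = (-55/2 - 2)² = (-59/2)² = 3481/4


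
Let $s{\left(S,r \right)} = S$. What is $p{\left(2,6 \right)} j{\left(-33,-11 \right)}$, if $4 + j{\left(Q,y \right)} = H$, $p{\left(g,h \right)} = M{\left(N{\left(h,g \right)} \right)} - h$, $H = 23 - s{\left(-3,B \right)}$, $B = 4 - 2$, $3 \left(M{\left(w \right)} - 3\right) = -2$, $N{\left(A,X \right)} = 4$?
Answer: $- \frac{242}{3} \approx -80.667$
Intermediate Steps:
$M{\left(w \right)} = \frac{7}{3}$ ($M{\left(w \right)} = 3 + \frac{1}{3} \left(-2\right) = 3 - \frac{2}{3} = \frac{7}{3}$)
$B = 2$ ($B = 4 - 2 = 2$)
$H = 26$ ($H = 23 - -3 = 23 + 3 = 26$)
$p{\left(g,h \right)} = \frac{7}{3} - h$
$j{\left(Q,y \right)} = 22$ ($j{\left(Q,y \right)} = -4 + 26 = 22$)
$p{\left(2,6 \right)} j{\left(-33,-11 \right)} = \left(\frac{7}{3} - 6\right) 22 = \left(- \frac{11}{3}\right) 22 = - \frac{242}{3}$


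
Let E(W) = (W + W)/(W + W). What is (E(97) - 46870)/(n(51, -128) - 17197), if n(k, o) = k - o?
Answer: 46869/17018 ≈ 2.7541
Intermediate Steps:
E(W) = 1 (E(W) = (2*W)/((2*W)) = (2*W)*(1/(2*W)) = 1)
(E(97) - 46870)/(n(51, -128) - 17197) = (1 - 46870)/((51 - 1*(-128)) - 17197) = -46869/((51 + 128) - 17197) = -46869/(179 - 17197) = -46869/(-17018) = -46869*(-1/17018) = 46869/17018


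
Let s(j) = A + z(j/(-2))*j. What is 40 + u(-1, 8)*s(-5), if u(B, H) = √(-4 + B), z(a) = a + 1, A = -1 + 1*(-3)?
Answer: 40 - 43*I*√5/2 ≈ 40.0 - 48.075*I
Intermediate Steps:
A = -4 (A = -1 - 3 = -4)
z(a) = 1 + a
s(j) = -4 + j*(1 - j/2) (s(j) = -4 + (1 + j/(-2))*j = -4 + (1 + j*(-½))*j = -4 + (1 - j/2)*j = -4 + j*(1 - j/2))
40 + u(-1, 8)*s(-5) = 40 + √(-4 - 1)*(-4 - 5 - ½*(-5)²) = 40 + √(-5)*(-4 - 5 - ½*25) = 40 + (I*√5)*(-4 - 5 - 25/2) = 40 + (I*√5)*(-43/2) = 40 - 43*I*√5/2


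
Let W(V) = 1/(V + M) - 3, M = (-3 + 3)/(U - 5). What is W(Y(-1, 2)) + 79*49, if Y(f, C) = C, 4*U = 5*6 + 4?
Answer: 7737/2 ≈ 3868.5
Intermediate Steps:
U = 17/2 (U = (5*6 + 4)/4 = (30 + 4)/4 = (¼)*34 = 17/2 ≈ 8.5000)
M = 0 (M = (-3 + 3)/(17/2 - 5) = 0/(7/2) = 0*(2/7) = 0)
W(V) = -3 + 1/V (W(V) = 1/(V + 0) - 3 = 1/V - 3 = -3 + 1/V)
W(Y(-1, 2)) + 79*49 = (-3 + 1/2) + 79*49 = (-3 + ½) + 3871 = -5/2 + 3871 = 7737/2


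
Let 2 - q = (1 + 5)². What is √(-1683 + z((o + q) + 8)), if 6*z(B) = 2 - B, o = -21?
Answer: I*√60294/6 ≈ 40.925*I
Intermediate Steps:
q = -34 (q = 2 - (1 + 5)² = 2 - 1*6² = 2 - 1*36 = 2 - 36 = -34)
z(B) = ⅓ - B/6 (z(B) = (2 - B)/6 = ⅓ - B/6)
√(-1683 + z((o + q) + 8)) = √(-1683 + (⅓ - ((-21 - 34) + 8)/6)) = √(-1683 + (⅓ - (-55 + 8)/6)) = √(-1683 + (⅓ - ⅙*(-47))) = √(-1683 + (⅓ + 47/6)) = √(-1683 + 49/6) = √(-10049/6) = I*√60294/6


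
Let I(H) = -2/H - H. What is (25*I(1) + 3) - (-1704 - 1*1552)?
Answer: 3184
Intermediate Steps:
I(H) = -H - 2/H
(25*I(1) + 3) - (-1704 - 1*1552) = (25*(-1*1 - 2/1) + 3) - (-1704 - 1*1552) = (25*(-1 - 2*1) + 3) - (-1704 - 1552) = (25*(-1 - 2) + 3) - 1*(-3256) = (25*(-3) + 3) + 3256 = (-75 + 3) + 3256 = -72 + 3256 = 3184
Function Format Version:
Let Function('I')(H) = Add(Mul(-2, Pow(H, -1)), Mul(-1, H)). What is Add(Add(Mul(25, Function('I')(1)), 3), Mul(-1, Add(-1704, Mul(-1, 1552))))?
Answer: 3184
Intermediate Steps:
Function('I')(H) = Add(Mul(-1, H), Mul(-2, Pow(H, -1)))
Add(Add(Mul(25, Function('I')(1)), 3), Mul(-1, Add(-1704, Mul(-1, 1552)))) = Add(Add(Mul(25, Add(Mul(-1, 1), Mul(-2, Pow(1, -1)))), 3), Mul(-1, Add(-1704, Mul(-1, 1552)))) = Add(Add(Mul(25, Add(-1, Mul(-2, 1))), 3), Mul(-1, Add(-1704, -1552))) = Add(Add(Mul(25, Add(-1, -2)), 3), Mul(-1, -3256)) = Add(Add(Mul(25, -3), 3), 3256) = Add(Add(-75, 3), 3256) = Add(-72, 3256) = 3184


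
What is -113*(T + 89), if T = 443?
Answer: -60116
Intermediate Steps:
-113*(T + 89) = -113*(443 + 89) = -113*532 = -60116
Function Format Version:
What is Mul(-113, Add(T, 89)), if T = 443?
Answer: -60116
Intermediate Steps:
Mul(-113, Add(T, 89)) = Mul(-113, Add(443, 89)) = Mul(-113, 532) = -60116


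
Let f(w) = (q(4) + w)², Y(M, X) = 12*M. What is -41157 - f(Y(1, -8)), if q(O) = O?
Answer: -41413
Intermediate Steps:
f(w) = (4 + w)²
-41157 - f(Y(1, -8)) = -41157 - (4 + 12*1)² = -41157 - (4 + 12)² = -41157 - 1*16² = -41157 - 1*256 = -41157 - 256 = -41413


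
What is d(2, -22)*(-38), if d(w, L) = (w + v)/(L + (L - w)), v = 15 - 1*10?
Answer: 133/23 ≈ 5.7826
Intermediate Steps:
v = 5 (v = 15 - 10 = 5)
d(w, L) = (5 + w)/(-w + 2*L) (d(w, L) = (w + 5)/(L + (L - w)) = (5 + w)/(-w + 2*L))
d(2, -22)*(-38) = ((5 + 2)/(-1*2 + 2*(-22)))*(-38) = (7/(-2 - 44))*(-38) = (7/(-46))*(-38) = -1/46*7*(-38) = -7/46*(-38) = 133/23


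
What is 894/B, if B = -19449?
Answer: -298/6483 ≈ -0.045966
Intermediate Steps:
894/B = 894/(-19449) = 894*(-1/19449) = -298/6483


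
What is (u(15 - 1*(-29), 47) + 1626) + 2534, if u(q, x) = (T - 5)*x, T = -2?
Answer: 3831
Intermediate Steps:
u(q, x) = -7*x (u(q, x) = (-2 - 5)*x = -7*x)
(u(15 - 1*(-29), 47) + 1626) + 2534 = (-7*47 + 1626) + 2534 = (-329 + 1626) + 2534 = 1297 + 2534 = 3831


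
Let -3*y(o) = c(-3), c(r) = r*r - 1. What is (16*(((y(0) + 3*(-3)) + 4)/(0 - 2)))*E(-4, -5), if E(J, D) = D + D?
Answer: -1840/3 ≈ -613.33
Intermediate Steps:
c(r) = -1 + r² (c(r) = r² - 1 = -1 + r²)
y(o) = -8/3 (y(o) = -(-1 + (-3)²)/3 = -(-1 + 9)/3 = -⅓*8 = -8/3)
E(J, D) = 2*D
(16*(((y(0) + 3*(-3)) + 4)/(0 - 2)))*E(-4, -5) = (16*(((-8/3 + 3*(-3)) + 4)/(0 - 2)))*(2*(-5)) = (16*(((-8/3 - 9) + 4)/(-2)))*(-10) = (16*((-35/3 + 4)*(-½)))*(-10) = (16*(-23/3*(-½)))*(-10) = (16*(23/6))*(-10) = (184/3)*(-10) = -1840/3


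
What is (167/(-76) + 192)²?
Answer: 208080625/5776 ≈ 36025.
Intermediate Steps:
(167/(-76) + 192)² = (167*(-1/76) + 192)² = (-167/76 + 192)² = (14425/76)² = 208080625/5776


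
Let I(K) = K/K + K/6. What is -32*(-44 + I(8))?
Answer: 4000/3 ≈ 1333.3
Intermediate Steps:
I(K) = 1 + K/6 (I(K) = 1 + K*(⅙) = 1 + K/6)
-32*(-44 + I(8)) = -32*(-44 + (1 + (⅙)*8)) = -32*(-44 + (1 + 4/3)) = -32*(-44 + 7/3) = -32*(-125/3) = 4000/3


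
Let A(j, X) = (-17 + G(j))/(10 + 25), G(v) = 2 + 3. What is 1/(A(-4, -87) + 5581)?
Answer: 35/195323 ≈ 0.00017919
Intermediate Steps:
G(v) = 5
A(j, X) = -12/35 (A(j, X) = (-17 + 5)/(10 + 25) = -12/35)
1/(A(-4, -87) + 5581) = 1/(-12/35 + 5581) = 1/(195323/35) = 35/195323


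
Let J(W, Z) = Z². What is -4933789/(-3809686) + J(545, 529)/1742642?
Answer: 2415983567616/1659729707603 ≈ 1.4556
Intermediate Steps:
-4933789/(-3809686) + J(545, 529)/1742642 = -4933789/(-3809686) + 529²/1742642 = -4933789*(-1/3809686) + 279841*(1/1742642) = 4933789/3809686 + 279841/1742642 = 2415983567616/1659729707603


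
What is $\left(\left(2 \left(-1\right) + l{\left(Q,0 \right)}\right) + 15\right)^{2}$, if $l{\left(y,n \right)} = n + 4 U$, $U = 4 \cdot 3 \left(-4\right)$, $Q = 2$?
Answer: $32041$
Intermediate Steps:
$U = -48$ ($U = 12 \left(-4\right) = -48$)
$l{\left(y,n \right)} = -192 + n$ ($l{\left(y,n \right)} = n + 4 \left(-48\right) = n - 192 = -192 + n$)
$\left(\left(2 \left(-1\right) + l{\left(Q,0 \right)}\right) + 15\right)^{2} = \left(\left(2 \left(-1\right) + \left(-192 + 0\right)\right) + 15\right)^{2} = \left(\left(-2 - 192\right) + 15\right)^{2} = \left(-194 + 15\right)^{2} = \left(-179\right)^{2} = 32041$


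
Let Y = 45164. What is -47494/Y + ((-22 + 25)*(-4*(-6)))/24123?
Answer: -190407659/181581862 ≈ -1.0486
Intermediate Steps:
-47494/Y + ((-22 + 25)*(-4*(-6)))/24123 = -47494/45164 + ((-22 + 25)*(-4*(-6)))/24123 = -47494*1/45164 + (3*24)*(1/24123) = -23747/22582 + 72*(1/24123) = -23747/22582 + 24/8041 = -190407659/181581862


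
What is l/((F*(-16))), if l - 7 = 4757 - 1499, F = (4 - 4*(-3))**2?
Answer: -3265/4096 ≈ -0.79712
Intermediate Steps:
F = 256 (F = (4 + 12)**2 = 16**2 = 256)
l = 3265 (l = 7 + (4757 - 1499) = 7 + 3258 = 3265)
l/((F*(-16))) = 3265/((256*(-16))) = 3265/(-4096) = 3265*(-1/4096) = -3265/4096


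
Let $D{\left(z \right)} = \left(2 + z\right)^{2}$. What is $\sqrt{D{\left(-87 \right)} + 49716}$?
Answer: $\sqrt{56941} \approx 238.62$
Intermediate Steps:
$\sqrt{D{\left(-87 \right)} + 49716} = \sqrt{\left(2 - 87\right)^{2} + 49716} = \sqrt{\left(-85\right)^{2} + 49716} = \sqrt{7225 + 49716} = \sqrt{56941}$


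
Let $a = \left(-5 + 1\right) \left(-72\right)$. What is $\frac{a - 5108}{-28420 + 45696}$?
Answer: $- \frac{1205}{4319} \approx -0.279$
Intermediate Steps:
$a = 288$ ($a = \left(-4\right) \left(-72\right) = 288$)
$\frac{a - 5108}{-28420 + 45696} = \frac{288 - 5108}{-28420 + 45696} = - \frac{4820}{17276} = \left(-4820\right) \frac{1}{17276} = - \frac{1205}{4319}$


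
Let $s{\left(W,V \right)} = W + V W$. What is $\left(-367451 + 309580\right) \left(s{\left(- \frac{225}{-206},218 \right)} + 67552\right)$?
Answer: $- \frac{808167762677}{206} \approx -3.9231 \cdot 10^{9}$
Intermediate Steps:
$\left(-367451 + 309580\right) \left(s{\left(- \frac{225}{-206},218 \right)} + 67552\right) = \left(-367451 + 309580\right) \left(- \frac{225}{-206} \left(1 + 218\right) + 67552\right) = - 57871 \left(\left(-225\right) \left(- \frac{1}{206}\right) 219 + 67552\right) = - 57871 \left(\frac{225}{206} \cdot 219 + 67552\right) = - 57871 \left(\frac{49275}{206} + 67552\right) = \left(-57871\right) \frac{13964987}{206} = - \frac{808167762677}{206}$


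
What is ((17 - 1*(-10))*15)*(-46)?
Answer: -18630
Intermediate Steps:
((17 - 1*(-10))*15)*(-46) = ((17 + 10)*15)*(-46) = (27*15)*(-46) = 405*(-46) = -18630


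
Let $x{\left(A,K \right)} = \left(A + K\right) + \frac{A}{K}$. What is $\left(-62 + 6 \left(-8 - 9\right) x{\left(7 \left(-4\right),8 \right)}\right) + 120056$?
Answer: $122391$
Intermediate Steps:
$x{\left(A,K \right)} = A + K + \frac{A}{K}$
$\left(-62 + 6 \left(-8 - 9\right) x{\left(7 \left(-4\right),8 \right)}\right) + 120056 = \left(-62 + 6 \left(-8 - 9\right) \left(7 \left(-4\right) + 8 + \frac{7 \left(-4\right)}{8}\right)\right) + 120056 = \left(-62 + 6 \left(-17\right) \left(-28 + 8 - \frac{7}{2}\right)\right) + 120056 = \left(-62 - 102 \left(-28 + 8 - \frac{7}{2}\right)\right) + 120056 = \left(-62 - -2397\right) + 120056 = \left(-62 + 2397\right) + 120056 = 2335 + 120056 = 122391$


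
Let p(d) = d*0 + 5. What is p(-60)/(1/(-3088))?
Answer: -15440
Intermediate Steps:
p(d) = 5 (p(d) = 0 + 5 = 5)
p(-60)/(1/(-3088)) = 5/(1/(-3088)) = 5/(-1/3088) = 5*(-3088) = -15440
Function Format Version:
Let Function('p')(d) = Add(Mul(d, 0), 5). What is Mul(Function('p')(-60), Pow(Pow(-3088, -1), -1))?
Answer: -15440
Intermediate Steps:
Function('p')(d) = 5 (Function('p')(d) = Add(0, 5) = 5)
Mul(Function('p')(-60), Pow(Pow(-3088, -1), -1)) = Mul(5, Pow(Pow(-3088, -1), -1)) = Mul(5, Pow(Rational(-1, 3088), -1)) = Mul(5, -3088) = -15440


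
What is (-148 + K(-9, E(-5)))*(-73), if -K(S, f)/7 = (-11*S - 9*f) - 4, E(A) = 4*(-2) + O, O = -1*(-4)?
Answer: 77745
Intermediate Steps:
O = 4
E(A) = -4 (E(A) = 4*(-2) + 4 = -8 + 4 = -4)
K(S, f) = 28 + 63*f + 77*S (K(S, f) = -7*((-11*S - 9*f) - 4) = -7*(-4 - 11*S - 9*f) = 28 + 63*f + 77*S)
(-148 + K(-9, E(-5)))*(-73) = (-148 + (28 + 63*(-4) + 77*(-9)))*(-73) = (-148 + (28 - 252 - 693))*(-73) = (-148 - 917)*(-73) = -1065*(-73) = 77745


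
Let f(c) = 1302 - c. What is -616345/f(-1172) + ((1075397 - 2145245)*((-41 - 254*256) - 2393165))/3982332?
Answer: 541999865709035/821024114 ≈ 6.6015e+5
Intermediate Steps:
-616345/f(-1172) + ((1075397 - 2145245)*((-41 - 254*256) - 2393165))/3982332 = -616345/(1302 - 1*(-1172)) + ((1075397 - 2145245)*((-41 - 254*256) - 2393165))/3982332 = -616345/(1302 + 1172) - 1069848*((-41 - 65024) - 2393165)*(1/3982332) = -616345/2474 - 1069848*(-65065 - 2393165)*(1/3982332) = -616345*1/2474 - 1069848*(-2458230)*(1/3982332) = -616345/2474 + 2629932449040*(1/3982332) = -616345/2474 + 219161037420/331861 = 541999865709035/821024114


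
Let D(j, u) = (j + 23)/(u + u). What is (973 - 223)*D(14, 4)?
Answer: 13875/4 ≈ 3468.8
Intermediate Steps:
D(j, u) = (23 + j)/(2*u) (D(j, u) = (23 + j)/((2*u)) = (23 + j)*(1/(2*u)) = (23 + j)/(2*u))
(973 - 223)*D(14, 4) = (973 - 223)*((½)*(23 + 14)/4) = 750*((½)*(¼)*37) = 750*(37/8) = 13875/4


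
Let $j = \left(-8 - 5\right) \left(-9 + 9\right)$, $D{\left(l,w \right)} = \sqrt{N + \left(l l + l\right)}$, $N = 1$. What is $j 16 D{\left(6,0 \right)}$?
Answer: $0$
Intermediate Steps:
$D{\left(l,w \right)} = \sqrt{1 + l + l^{2}}$ ($D{\left(l,w \right)} = \sqrt{1 + \left(l l + l\right)} = \sqrt{1 + \left(l^{2} + l\right)} = \sqrt{1 + \left(l + l^{2}\right)} = \sqrt{1 + l + l^{2}}$)
$j = 0$ ($j = \left(-13\right) 0 = 0$)
$j 16 D{\left(6,0 \right)} = 0 \cdot 16 \sqrt{1 + 6 + 6^{2}} = 0 \sqrt{1 + 6 + 36} = 0 \sqrt{43} = 0$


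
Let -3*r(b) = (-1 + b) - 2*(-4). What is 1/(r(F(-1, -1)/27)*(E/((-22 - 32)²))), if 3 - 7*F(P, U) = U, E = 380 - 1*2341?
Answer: 1653372/2602247 ≈ 0.63536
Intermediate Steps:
E = -1961 (E = 380 - 2341 = -1961)
F(P, U) = 3/7 - U/7
r(b) = -7/3 - b/3 (r(b) = -((-1 + b) - 2*(-4))/3 = -((-1 + b) + 8)/3 = -(7 + b)/3 = -7/3 - b/3)
1/(r(F(-1, -1)/27)*(E/((-22 - 32)²))) = 1/((-7/3 - (3/7 - ⅐*(-1))/(3*27))*(-1961/(-22 - 32)²)) = 1/((-7/3 - (3/7 + ⅐)/(3*27))*(-1961/((-54)²))) = 1/((-7/3 - 4/(21*27))*(-1961/2916)) = 1/((-7/3 - ⅓*4/189)*(-1961*1/2916)) = 1/((-7/3 - 4/567)*(-1961/2916)) = 1/(-1327/567*(-1961/2916)) = 1/(2602247/1653372) = 1653372/2602247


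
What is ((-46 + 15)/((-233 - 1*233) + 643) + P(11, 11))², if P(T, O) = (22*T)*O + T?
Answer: 223814148100/31329 ≈ 7.1440e+6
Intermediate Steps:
P(T, O) = T + 22*O*T (P(T, O) = 22*O*T + T = T + 22*O*T)
((-46 + 15)/((-233 - 1*233) + 643) + P(11, 11))² = ((-46 + 15)/((-233 - 1*233) + 643) + 11*(1 + 22*11))² = (-31/((-233 - 233) + 643) + 11*(1 + 242))² = (-31/(-466 + 643) + 11*243)² = (-31/177 + 2673)² = (473090/177)² = 223814148100/31329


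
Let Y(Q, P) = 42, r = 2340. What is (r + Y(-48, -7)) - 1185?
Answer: 1197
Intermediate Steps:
(r + Y(-48, -7)) - 1185 = (2340 + 42) - 1185 = 2382 - 1185 = 1197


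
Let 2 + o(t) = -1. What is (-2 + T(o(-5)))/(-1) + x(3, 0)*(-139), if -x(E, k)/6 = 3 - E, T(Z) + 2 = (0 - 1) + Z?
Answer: 8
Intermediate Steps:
o(t) = -3 (o(t) = -2 - 1 = -3)
T(Z) = -3 + Z (T(Z) = -2 + ((0 - 1) + Z) = -2 + (-1 + Z) = -3 + Z)
x(E, k) = -18 + 6*E (x(E, k) = -6*(3 - E) = -18 + 6*E)
(-2 + T(o(-5)))/(-1) + x(3, 0)*(-139) = (-2 + (-3 - 3))/(-1) + (-18 + 6*3)*(-139) = (-2 - 6)*(-1) + (-18 + 18)*(-139) = -8*(-1) + 0*(-139) = 8 + 0 = 8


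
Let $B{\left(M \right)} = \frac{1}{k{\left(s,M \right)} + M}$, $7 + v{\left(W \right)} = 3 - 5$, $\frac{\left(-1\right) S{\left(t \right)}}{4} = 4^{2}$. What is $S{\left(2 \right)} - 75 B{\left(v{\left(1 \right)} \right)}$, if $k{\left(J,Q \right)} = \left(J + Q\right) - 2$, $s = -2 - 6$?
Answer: $- \frac{1717}{28} \approx -61.321$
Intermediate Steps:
$S{\left(t \right)} = -64$ ($S{\left(t \right)} = - 4 \cdot 4^{2} = \left(-4\right) 16 = -64$)
$s = -8$ ($s = -2 - 6 = -8$)
$v{\left(W \right)} = -9$ ($v{\left(W \right)} = -7 + \left(3 - 5\right) = -7 - 2 = -9$)
$k{\left(J,Q \right)} = -2 + J + Q$
$B{\left(M \right)} = \frac{1}{-10 + 2 M}$ ($B{\left(M \right)} = \frac{1}{\left(-2 - 8 + M\right) + M} = \frac{1}{\left(-10 + M\right) + M} = \frac{1}{-10 + 2 M}$)
$S{\left(2 \right)} - 75 B{\left(v{\left(1 \right)} \right)} = -64 - 75 \frac{1}{2 \left(-5 - 9\right)} = -64 - 75 \frac{1}{2 \left(-14\right)} = -64 - 75 \cdot \frac{1}{2} \left(- \frac{1}{14}\right) = -64 - - \frac{75}{28} = -64 + \frac{75}{28} = - \frac{1717}{28}$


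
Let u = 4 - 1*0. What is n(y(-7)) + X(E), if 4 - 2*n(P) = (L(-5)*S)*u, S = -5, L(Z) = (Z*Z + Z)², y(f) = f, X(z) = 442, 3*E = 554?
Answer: 4444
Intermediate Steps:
E = 554/3 (E = (⅓)*554 = 554/3 ≈ 184.67)
u = 4 (u = 4 + 0 = 4)
L(Z) = (Z + Z²)² (L(Z) = (Z² + Z)² = (Z + Z²)²)
n(P) = 4002 (n(P) = 2 - ((-5)²*(1 - 5)²)*(-5)*4/2 = 2 - (25*(-4)²)*(-5)*4/2 = 2 - (25*16)*(-5)*4/2 = 2 - 400*(-5)*4/2 = 2 - (-1000)*4 = 2 - ½*(-8000) = 2 + 4000 = 4002)
n(y(-7)) + X(E) = 4002 + 442 = 4444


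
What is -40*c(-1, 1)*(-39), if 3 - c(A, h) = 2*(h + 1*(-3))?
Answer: 10920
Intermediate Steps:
c(A, h) = 9 - 2*h (c(A, h) = 3 - 2*(h + 1*(-3)) = 3 - 2*(h - 3) = 3 - 2*(-3 + h) = 3 - (-6 + 2*h) = 3 + (6 - 2*h) = 9 - 2*h)
-40*c(-1, 1)*(-39) = -40*(9 - 2*1)*(-39) = -40*(9 - 2)*(-39) = -40*7*(-39) = -280*(-39) = 10920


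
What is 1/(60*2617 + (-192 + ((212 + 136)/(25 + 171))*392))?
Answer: 1/157524 ≈ 6.3482e-6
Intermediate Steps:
1/(60*2617 + (-192 + ((212 + 136)/(25 + 171))*392)) = 1/(157020 + (-192 + (348/196)*392)) = 1/(157020 + (-192 + (348*(1/196))*392)) = 1/(157020 + (-192 + (87/49)*392)) = 1/(157020 + (-192 + 696)) = 1/(157020 + 504) = 1/157524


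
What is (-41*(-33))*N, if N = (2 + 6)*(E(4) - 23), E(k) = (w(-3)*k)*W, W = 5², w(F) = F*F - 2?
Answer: 7327848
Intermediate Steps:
w(F) = -2 + F² (w(F) = F² - 2 = -2 + F²)
W = 25
E(k) = 175*k (E(k) = ((-2 + (-3)²)*k)*25 = ((-2 + 9)*k)*25 = (7*k)*25 = 175*k)
N = 5416 (N = (2 + 6)*(175*4 - 23) = 8*(700 - 23) = 8*677 = 5416)
(-41*(-33))*N = -41*(-33)*5416 = 1353*5416 = 7327848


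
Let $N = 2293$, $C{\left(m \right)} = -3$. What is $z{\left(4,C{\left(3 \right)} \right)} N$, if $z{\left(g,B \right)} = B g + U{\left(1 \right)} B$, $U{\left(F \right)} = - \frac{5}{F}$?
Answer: $6879$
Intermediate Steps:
$z{\left(g,B \right)} = - 5 B + B g$ ($z{\left(g,B \right)} = B g + - \frac{5}{1} B = B g + \left(-5\right) 1 B = B g - 5 B = - 5 B + B g$)
$z{\left(4,C{\left(3 \right)} \right)} N = - 3 \left(-5 + 4\right) 2293 = \left(-3\right) \left(-1\right) 2293 = 3 \cdot 2293 = 6879$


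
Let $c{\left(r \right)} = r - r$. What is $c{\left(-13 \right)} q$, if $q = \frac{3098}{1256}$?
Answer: $0$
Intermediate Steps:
$c{\left(r \right)} = 0$
$q = \frac{1549}{628}$ ($q = 3098 \cdot \frac{1}{1256} = \frac{1549}{628} \approx 2.4666$)
$c{\left(-13 \right)} q = 0 \cdot \frac{1549}{628} = 0$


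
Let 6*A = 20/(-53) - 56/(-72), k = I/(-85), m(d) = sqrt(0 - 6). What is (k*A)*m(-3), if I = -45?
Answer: 191*I*sqrt(6)/5406 ≈ 0.086543*I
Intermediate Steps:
m(d) = I*sqrt(6) (m(d) = sqrt(-6) = I*sqrt(6))
k = 9/17 (k = -45/(-85) = -45*(-1/85) = 9/17 ≈ 0.52941)
A = 191/2862 (A = (20/(-53) - 56/(-72))/6 = (20*(-1/53) - 56*(-1/72))/6 = (-20/53 + 7/9)/6 = (1/6)*(191/477) = 191/2862 ≈ 0.066737)
(k*A)*m(-3) = ((9/17)*(191/2862))*(I*sqrt(6)) = 191*(I*sqrt(6))/5406 = 191*I*sqrt(6)/5406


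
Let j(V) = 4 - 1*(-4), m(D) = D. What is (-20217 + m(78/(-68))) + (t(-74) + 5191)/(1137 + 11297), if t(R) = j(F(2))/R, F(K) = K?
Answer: -79061290011/3910493 ≈ -20218.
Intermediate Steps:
j(V) = 8 (j(V) = 4 + 4 = 8)
t(R) = 8/R
(-20217 + m(78/(-68))) + (t(-74) + 5191)/(1137 + 11297) = (-20217 + 78/(-68)) + (8/(-74) + 5191)/(1137 + 11297) = (-20217 + 78*(-1/68)) + (8*(-1/74) + 5191)/12434 = (-20217 - 39/34) + (-4/37 + 5191)*(1/12434) = -687417/34 + (192063/37)*(1/12434) = -687417/34 + 192063/460058 = -79061290011/3910493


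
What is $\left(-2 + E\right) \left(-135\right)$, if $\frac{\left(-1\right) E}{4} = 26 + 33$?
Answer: $32130$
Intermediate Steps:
$E = -236$ ($E = - 4 \left(26 + 33\right) = \left(-4\right) 59 = -236$)
$\left(-2 + E\right) \left(-135\right) = \left(-2 - 236\right) \left(-135\right) = \left(-238\right) \left(-135\right) = 32130$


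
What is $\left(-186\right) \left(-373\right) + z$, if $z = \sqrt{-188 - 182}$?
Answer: $69378 + i \sqrt{370} \approx 69378.0 + 19.235 i$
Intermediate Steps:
$z = i \sqrt{370}$ ($z = \sqrt{-370} = i \sqrt{370} \approx 19.235 i$)
$\left(-186\right) \left(-373\right) + z = \left(-186\right) \left(-373\right) + i \sqrt{370} = 69378 + i \sqrt{370}$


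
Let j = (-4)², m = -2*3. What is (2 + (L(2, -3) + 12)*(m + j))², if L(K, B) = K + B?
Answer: 12544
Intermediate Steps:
L(K, B) = B + K
m = -6
j = 16
(2 + (L(2, -3) + 12)*(m + j))² = (2 + ((-3 + 2) + 12)*(-6 + 16))² = (2 + (-1 + 12)*10)² = (2 + 11*10)² = (2 + 110)² = 112² = 12544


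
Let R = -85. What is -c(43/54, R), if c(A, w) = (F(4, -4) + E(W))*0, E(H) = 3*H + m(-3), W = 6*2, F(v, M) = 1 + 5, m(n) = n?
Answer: 0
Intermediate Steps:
F(v, M) = 6
W = 12
E(H) = -3 + 3*H (E(H) = 3*H - 3 = -3 + 3*H)
c(A, w) = 0 (c(A, w) = (6 + (-3 + 3*12))*0 = (6 + (-3 + 36))*0 = (6 + 33)*0 = 39*0 = 0)
-c(43/54, R) = -1*0 = 0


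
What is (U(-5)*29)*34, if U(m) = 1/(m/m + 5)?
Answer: 493/3 ≈ 164.33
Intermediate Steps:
U(m) = ⅙ (U(m) = 1/(1 + 5) = 1/6 = ⅙)
(U(-5)*29)*34 = ((⅙)*29)*34 = (29/6)*34 = 493/3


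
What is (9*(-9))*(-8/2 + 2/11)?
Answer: 3402/11 ≈ 309.27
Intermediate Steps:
(9*(-9))*(-8/2 + 2/11) = -81*(-8*½ + 2*(1/11)) = -81*(-4 + 2/11) = -81*(-42/11) = 3402/11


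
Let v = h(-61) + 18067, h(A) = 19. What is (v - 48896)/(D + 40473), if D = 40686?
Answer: -790/2081 ≈ -0.37963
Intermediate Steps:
v = 18086 (v = 19 + 18067 = 18086)
(v - 48896)/(D + 40473) = (18086 - 48896)/(40686 + 40473) = -30810/81159 = -30810*1/81159 = -790/2081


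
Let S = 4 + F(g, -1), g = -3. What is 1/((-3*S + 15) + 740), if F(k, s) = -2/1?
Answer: 1/749 ≈ 0.0013351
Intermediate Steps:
F(k, s) = -2 (F(k, s) = -2*1 = -2)
S = 2 (S = 4 - 2 = 2)
1/((-3*S + 15) + 740) = 1/((-3*2 + 15) + 740) = 1/((-6 + 15) + 740) = 1/(9 + 740) = 1/749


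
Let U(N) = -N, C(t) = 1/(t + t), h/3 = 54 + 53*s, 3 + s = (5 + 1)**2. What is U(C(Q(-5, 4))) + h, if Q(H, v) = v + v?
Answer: 86543/16 ≈ 5408.9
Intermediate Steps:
s = 33 (s = -3 + (5 + 1)**2 = -3 + 6**2 = -3 + 36 = 33)
h = 5409 (h = 3*(54 + 53*33) = 3*(54 + 1749) = 3*1803 = 5409)
Q(H, v) = 2*v
C(t) = 1/(2*t)
U(C(Q(-5, 4))) + h = -1/(2*(2*4)) + 5409 = -1/(2*8) + 5409 = -1*1/16 + 5409 = -1/16 + 5409 = 86543/16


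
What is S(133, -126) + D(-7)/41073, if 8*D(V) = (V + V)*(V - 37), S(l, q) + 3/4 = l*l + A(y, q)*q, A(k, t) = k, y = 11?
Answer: 2678329565/164292 ≈ 16302.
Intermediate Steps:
S(l, q) = -3/4 + l**2 + 11*q (S(l, q) = -3/4 + (l*l + 11*q) = -3/4 + (l**2 + 11*q) = -3/4 + l**2 + 11*q)
D(V) = V*(-37 + V)/4 (D(V) = ((V + V)*(V - 37))/8 = ((2*V)*(-37 + V))/8 = (2*V*(-37 + V))/8 = V*(-37 + V)/4)
S(133, -126) + D(-7)/41073 = (-3/4 + 133**2 + 11*(-126)) + ((1/4)*(-7)*(-37 - 7))/41073 = (-3/4 + 17689 - 1386) + ((1/4)*(-7)*(-44))*(1/41073) = 65209/4 + 77*(1/41073) = 65209/4 + 77/41073 = 2678329565/164292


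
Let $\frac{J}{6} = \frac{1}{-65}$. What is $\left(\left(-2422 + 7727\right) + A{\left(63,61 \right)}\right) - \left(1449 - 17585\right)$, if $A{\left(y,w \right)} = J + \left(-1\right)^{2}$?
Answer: $\frac{1393724}{65} \approx 21442.0$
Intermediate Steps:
$J = - \frac{6}{65}$ ($J = \frac{6}{-65} = 6 \left(- \frac{1}{65}\right) = - \frac{6}{65} \approx -0.092308$)
$A{\left(y,w \right)} = \frac{59}{65}$ ($A{\left(y,w \right)} = - \frac{6}{65} + \left(-1\right)^{2} = - \frac{6}{65} + 1 = \frac{59}{65}$)
$\left(\left(-2422 + 7727\right) + A{\left(63,61 \right)}\right) - \left(1449 - 17585\right) = \left(\left(-2422 + 7727\right) + \frac{59}{65}\right) - \left(1449 - 17585\right) = \left(5305 + \frac{59}{65}\right) - \left(1449 - 17585\right) = \frac{344884}{65} - -16136 = \frac{344884}{65} + 16136 = \frac{1393724}{65}$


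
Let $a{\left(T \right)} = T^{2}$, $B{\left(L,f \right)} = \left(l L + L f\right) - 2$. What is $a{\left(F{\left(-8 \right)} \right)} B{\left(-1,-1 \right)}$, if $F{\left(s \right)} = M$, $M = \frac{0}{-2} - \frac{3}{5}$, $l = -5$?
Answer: $\frac{36}{25} \approx 1.44$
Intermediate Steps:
$M = - \frac{3}{5}$ ($M = 0 \left(- \frac{1}{2}\right) - \frac{3}{5} = 0 - \frac{3}{5} = - \frac{3}{5} \approx -0.6$)
$F{\left(s \right)} = - \frac{3}{5}$
$B{\left(L,f \right)} = -2 - 5 L + L f$ ($B{\left(L,f \right)} = \left(- 5 L + L f\right) - 2 = -2 - 5 L + L f$)
$a{\left(F{\left(-8 \right)} \right)} B{\left(-1,-1 \right)} = \left(- \frac{3}{5}\right)^{2} \left(-2 - -5 - -1\right) = \frac{9 \left(-2 + 5 + 1\right)}{25} = \frac{9}{25} \cdot 4 = \frac{36}{25}$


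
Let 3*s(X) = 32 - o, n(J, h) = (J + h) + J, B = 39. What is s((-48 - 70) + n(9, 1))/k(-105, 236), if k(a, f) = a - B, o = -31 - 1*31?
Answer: -47/216 ≈ -0.21759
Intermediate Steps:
o = -62 (o = -31 - 31 = -62)
n(J, h) = h + 2*J
k(a, f) = -39 + a (k(a, f) = a - 1*39 = a - 39 = -39 + a)
s(X) = 94/3 (s(X) = (32 - 1*(-62))/3 = (32 + 62)/3 = (⅓)*94 = 94/3)
s((-48 - 70) + n(9, 1))/k(-105, 236) = 94/(3*(-39 - 105)) = (94/3)/(-144) = (94/3)*(-1/144) = -47/216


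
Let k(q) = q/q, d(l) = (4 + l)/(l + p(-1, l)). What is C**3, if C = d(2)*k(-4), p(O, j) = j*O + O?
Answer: -216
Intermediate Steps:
p(O, j) = O + O*j (p(O, j) = O*j + O = O + O*j)
d(l) = -4 - l (d(l) = (4 + l)/(l - (1 + l)) = (4 + l)/(l + (-1 - l)) = (4 + l)/(-1) = (4 + l)*(-1) = -4 - l)
k(q) = 1
C = -6 (C = (-4 - 1*2)*1 = (-4 - 2)*1 = -6*1 = -6)
C**3 = (-6)**3 = -216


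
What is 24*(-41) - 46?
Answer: -1030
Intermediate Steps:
24*(-41) - 46 = -984 - 46 = -1030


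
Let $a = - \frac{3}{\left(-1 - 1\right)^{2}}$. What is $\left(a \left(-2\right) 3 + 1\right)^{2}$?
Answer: $\frac{121}{4} \approx 30.25$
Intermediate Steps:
$a = - \frac{3}{4}$ ($a = - \frac{3}{\left(-2\right)^{2}} = - \frac{3}{4} \approx -0.75$)
$\left(a \left(-2\right) 3 + 1\right)^{2} = \left(\left(- \frac{3}{4}\right) \left(-2\right) 3 + 1\right)^{2} = \left(\frac{3}{2} \cdot 3 + 1\right)^{2} = \left(\frac{9}{2} + 1\right)^{2} = \left(\frac{11}{2}\right)^{2} = \frac{121}{4}$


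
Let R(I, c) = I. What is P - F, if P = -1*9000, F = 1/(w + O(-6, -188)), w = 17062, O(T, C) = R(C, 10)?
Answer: -151866001/16874 ≈ -9000.0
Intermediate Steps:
O(T, C) = C
F = 1/16874 (F = 1/(17062 - 188) = 1/16874 ≈ 5.9263e-5)
P = -9000
P - F = -9000 - 1*1/16874 = -9000 - 1/16874 = -151866001/16874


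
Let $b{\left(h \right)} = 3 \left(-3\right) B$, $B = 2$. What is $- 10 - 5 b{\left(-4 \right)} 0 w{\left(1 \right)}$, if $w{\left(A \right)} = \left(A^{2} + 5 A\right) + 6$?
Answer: $0$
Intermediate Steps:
$w{\left(A \right)} = 6 + A^{2} + 5 A$
$b{\left(h \right)} = -18$ ($b{\left(h \right)} = 3 \left(-3\right) 2 = \left(-9\right) 2 = -18$)
$- 10 - 5 b{\left(-4 \right)} 0 w{\left(1 \right)} = - 10 \left(-5\right) \left(-18\right) 0 \left(6 + 1^{2} + 5 \cdot 1\right) = - 10 \cdot 90 \cdot 0 \left(6 + 1 + 5\right) = \left(-10\right) 0 \cdot 12 = 0 \cdot 12 = 0$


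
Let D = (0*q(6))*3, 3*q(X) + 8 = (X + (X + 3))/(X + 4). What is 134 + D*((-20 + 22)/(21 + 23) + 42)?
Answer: 134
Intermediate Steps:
q(X) = -8/3 + (3 + 2*X)/(3*(4 + X)) (q(X) = -8/3 + ((X + (X + 3))/(X + 4))/3 = -8/3 + ((X + (3 + X))/(4 + X))/3 = -8/3 + ((3 + 2*X)/(4 + X))/3 = -8/3 + (3 + 2*X)/(3*(4 + X)))
D = 0 (D = (0*((-29 - 6*6)/(3*(4 + 6))))*3 = (0*((⅓)*(-29 - 36)/10))*3 = (0*((⅓)*(⅒)*(-65)))*3 = (0*(-13/6))*3 = 0*3 = 0)
134 + D*((-20 + 22)/(21 + 23) + 42) = 134 + 0*((-20 + 22)/(21 + 23) + 42) = 134 + 0*(2/44 + 42) = 134 + 0*(2*(1/44) + 42) = 134 + 0*(1/22 + 42) = 134 + 0*(925/22) = 134 + 0 = 134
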